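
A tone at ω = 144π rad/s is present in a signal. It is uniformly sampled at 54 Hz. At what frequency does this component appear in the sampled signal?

ω = 144π rad/s → f = ω/(2π) = 72 Hz.
72 Hz mod fs = 18 Hz.
18 Hz ≤ fs/2 = 27 Hz, appears at 18 Hz.

18 Hz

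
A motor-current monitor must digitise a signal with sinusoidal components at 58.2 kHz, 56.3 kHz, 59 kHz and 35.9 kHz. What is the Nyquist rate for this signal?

118 kHz

Highest-frequency component: 59 kHz.
Nyquist rate = 2 × 59 kHz = 118 kHz.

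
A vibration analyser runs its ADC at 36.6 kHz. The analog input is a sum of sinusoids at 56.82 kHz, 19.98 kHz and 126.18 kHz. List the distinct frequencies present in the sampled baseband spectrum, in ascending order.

16.38 kHz, 16.62 kHz

fs/2 = 18.3 kHz.
56.82 kHz mod fs = 20.22 kHz.
20.22 kHz > fs/2 = 18.3 kHz, folds to fs − 20.22 kHz = 16.38 kHz.
19.98 kHz > fs/2 = 18.3 kHz, folds to fs − 19.98 kHz = 16.62 kHz.
126.18 kHz mod fs = 16.38 kHz.
16.38 kHz ≤ fs/2 = 18.3 kHz, appears at 16.38 kHz.
Distinct values: {16.38 kHz, 16.62 kHz}.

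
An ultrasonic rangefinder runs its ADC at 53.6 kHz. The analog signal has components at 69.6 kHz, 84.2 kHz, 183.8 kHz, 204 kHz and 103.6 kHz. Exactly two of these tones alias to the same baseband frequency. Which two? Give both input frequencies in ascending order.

fs/2 = 26.8 kHz.
69.6 kHz mod fs = 16 kHz.
16 kHz ≤ fs/2 = 26.8 kHz, appears at 16 kHz.
84.2 kHz mod fs = 30.6 kHz.
30.6 kHz > fs/2 = 26.8 kHz, folds to fs − 30.6 kHz = 23 kHz.
183.8 kHz mod fs = 23 kHz.
23 kHz ≤ fs/2 = 26.8 kHz, appears at 23 kHz.
204 kHz mod fs = 43.2 kHz.
43.2 kHz > fs/2 = 26.8 kHz, folds to fs − 43.2 kHz = 10.4 kHz.
103.6 kHz mod fs = 50 kHz.
50 kHz > fs/2 = 26.8 kHz, folds to fs − 50 kHz = 3.6 kHz.
84.2 kHz and 183.8 kHz both map to 23 kHz.

84.2 kHz, 183.8 kHz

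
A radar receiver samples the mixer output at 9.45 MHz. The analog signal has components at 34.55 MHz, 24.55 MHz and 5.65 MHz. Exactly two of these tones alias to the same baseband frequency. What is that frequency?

3.8 MHz

fs/2 = 4.725 MHz.
34.55 MHz mod fs = 6.2 MHz.
6.2 MHz > fs/2 = 4.725 MHz, folds to fs − 6.2 MHz = 3.25 MHz.
24.55 MHz mod fs = 5.65 MHz.
5.65 MHz > fs/2 = 4.725 MHz, folds to fs − 5.65 MHz = 3.8 MHz.
5.65 MHz > fs/2 = 4.725 MHz, folds to fs − 5.65 MHz = 3.8 MHz.
5.65 MHz and 24.55 MHz both map to 3.8 MHz.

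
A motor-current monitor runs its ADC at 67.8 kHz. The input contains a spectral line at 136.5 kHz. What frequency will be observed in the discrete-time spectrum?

136.5 kHz mod fs = 0.9 kHz.
0.9 kHz ≤ fs/2 = 33.9 kHz, appears at 0.9 kHz.

0.9 kHz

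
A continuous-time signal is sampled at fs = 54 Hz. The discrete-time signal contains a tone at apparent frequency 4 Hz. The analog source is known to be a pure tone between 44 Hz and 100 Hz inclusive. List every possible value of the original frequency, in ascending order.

Frequencies that alias to 4 Hz are k·fs ± 4 Hz for integer k ≥ 0.
k=0: 4 Hz.
k=1: 50 Hz, 58 Hz.
k=2: 104 Hz, 112 Hz.
Within [44 Hz, 100 Hz]: 50 Hz, 58 Hz.

50 Hz, 58 Hz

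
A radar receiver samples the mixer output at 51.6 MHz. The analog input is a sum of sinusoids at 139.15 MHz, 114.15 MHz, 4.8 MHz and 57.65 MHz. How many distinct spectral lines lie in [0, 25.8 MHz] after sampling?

4

fs/2 = 25.8 MHz.
139.15 MHz mod fs = 35.95 MHz.
35.95 MHz > fs/2 = 25.8 MHz, folds to fs − 35.95 MHz = 15.65 MHz.
114.15 MHz mod fs = 10.95 MHz.
10.95 MHz ≤ fs/2 = 25.8 MHz, appears at 10.95 MHz.
4.8 MHz ≤ fs/2 = 25.8 MHz, passes unchanged.
57.65 MHz mod fs = 6.05 MHz.
6.05 MHz ≤ fs/2 = 25.8 MHz, appears at 6.05 MHz.
Distinct values: {4.8 MHz, 6.05 MHz, 10.95 MHz, 15.65 MHz} → 4.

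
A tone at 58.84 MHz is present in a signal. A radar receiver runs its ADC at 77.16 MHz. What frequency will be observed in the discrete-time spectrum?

18.32 MHz

58.84 MHz > fs/2 = 38.58 MHz, folds to fs − 58.84 MHz = 18.32 MHz.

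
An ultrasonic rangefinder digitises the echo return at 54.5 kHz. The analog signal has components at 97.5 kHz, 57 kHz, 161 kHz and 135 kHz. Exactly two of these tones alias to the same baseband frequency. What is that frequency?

2.5 kHz

fs/2 = 27.25 kHz.
97.5 kHz mod fs = 43 kHz.
43 kHz > fs/2 = 27.25 kHz, folds to fs − 43 kHz = 11.5 kHz.
57 kHz mod fs = 2.5 kHz.
2.5 kHz ≤ fs/2 = 27.25 kHz, appears at 2.5 kHz.
161 kHz mod fs = 52 kHz.
52 kHz > fs/2 = 27.25 kHz, folds to fs − 52 kHz = 2.5 kHz.
135 kHz mod fs = 26 kHz.
26 kHz ≤ fs/2 = 27.25 kHz, appears at 26 kHz.
57 kHz and 161 kHz both map to 2.5 kHz.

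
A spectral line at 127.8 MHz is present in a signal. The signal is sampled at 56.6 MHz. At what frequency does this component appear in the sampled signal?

14.6 MHz

127.8 MHz mod fs = 14.6 MHz.
14.6 MHz ≤ fs/2 = 28.3 MHz, appears at 14.6 MHz.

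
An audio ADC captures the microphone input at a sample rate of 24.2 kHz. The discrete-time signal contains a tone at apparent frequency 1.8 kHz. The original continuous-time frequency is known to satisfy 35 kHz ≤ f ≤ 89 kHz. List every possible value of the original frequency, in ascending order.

46.6 kHz, 50.2 kHz, 70.8 kHz, 74.4 kHz

Frequencies that alias to 1.8 kHz are k·fs ± 1.8 kHz for integer k ≥ 0.
k=0: 1.8 kHz.
k=1: 22.4 kHz, 26 kHz.
k=2: 46.6 kHz, 50.2 kHz.
k=3: 70.8 kHz, 74.4 kHz.
k=4: 95 kHz, 98.6 kHz.
Within [35 kHz, 89 kHz]: 46.6 kHz, 50.2 kHz, 70.8 kHz, 74.4 kHz.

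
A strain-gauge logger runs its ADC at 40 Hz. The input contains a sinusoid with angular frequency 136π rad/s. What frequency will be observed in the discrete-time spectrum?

ω = 136π rad/s → f = ω/(2π) = 68 Hz.
68 Hz mod fs = 28 Hz.
28 Hz > fs/2 = 20 Hz, folds to fs − 28 Hz = 12 Hz.

12 Hz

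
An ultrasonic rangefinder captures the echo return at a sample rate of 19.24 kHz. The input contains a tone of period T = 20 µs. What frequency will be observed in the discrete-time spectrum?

7.72 kHz

T = 20 µs → f = 1/T = 50 kHz.
50 kHz mod fs = 11.52 kHz.
11.52 kHz > fs/2 = 9.62 kHz, folds to fs − 11.52 kHz = 7.72 kHz.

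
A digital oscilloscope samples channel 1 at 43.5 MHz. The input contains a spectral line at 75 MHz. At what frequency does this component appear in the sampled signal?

12 MHz

75 MHz mod fs = 31.5 MHz.
31.5 MHz > fs/2 = 21.75 MHz, folds to fs − 31.5 MHz = 12 MHz.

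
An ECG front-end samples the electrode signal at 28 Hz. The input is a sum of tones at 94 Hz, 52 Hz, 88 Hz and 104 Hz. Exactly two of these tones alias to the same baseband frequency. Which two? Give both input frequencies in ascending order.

52 Hz, 88 Hz

fs/2 = 14 Hz.
94 Hz mod fs = 10 Hz.
10 Hz ≤ fs/2 = 14 Hz, appears at 10 Hz.
52 Hz mod fs = 24 Hz.
24 Hz > fs/2 = 14 Hz, folds to fs − 24 Hz = 4 Hz.
88 Hz mod fs = 4 Hz.
4 Hz ≤ fs/2 = 14 Hz, appears at 4 Hz.
104 Hz mod fs = 20 Hz.
20 Hz > fs/2 = 14 Hz, folds to fs − 20 Hz = 8 Hz.
52 Hz and 88 Hz both map to 4 Hz.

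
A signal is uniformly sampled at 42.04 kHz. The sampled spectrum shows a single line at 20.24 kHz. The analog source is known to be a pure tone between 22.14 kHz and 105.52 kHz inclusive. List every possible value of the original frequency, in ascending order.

Frequencies that alias to 20.24 kHz are k·fs ± 20.24 kHz for integer k ≥ 0.
k=0: 20.24 kHz.
k=1: 21.8 kHz, 62.28 kHz.
k=2: 63.84 kHz, 104.32 kHz.
k=3: 105.88 kHz, 146.36 kHz.
Within [22.14 kHz, 105.52 kHz]: 62.28 kHz, 63.84 kHz, 104.32 kHz.

62.28 kHz, 63.84 kHz, 104.32 kHz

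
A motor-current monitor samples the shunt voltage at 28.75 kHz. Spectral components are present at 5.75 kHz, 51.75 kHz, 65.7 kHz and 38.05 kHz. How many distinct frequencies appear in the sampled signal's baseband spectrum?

fs/2 = 14.375 kHz.
5.75 kHz ≤ fs/2 = 14.375 kHz, passes unchanged.
51.75 kHz mod fs = 23 kHz.
23 kHz > fs/2 = 14.375 kHz, folds to fs − 23 kHz = 5.75 kHz.
65.7 kHz mod fs = 8.2 kHz.
8.2 kHz ≤ fs/2 = 14.375 kHz, appears at 8.2 kHz.
38.05 kHz mod fs = 9.3 kHz.
9.3 kHz ≤ fs/2 = 14.375 kHz, appears at 9.3 kHz.
Distinct values: {5.75 kHz, 8.2 kHz, 9.3 kHz} → 3.

3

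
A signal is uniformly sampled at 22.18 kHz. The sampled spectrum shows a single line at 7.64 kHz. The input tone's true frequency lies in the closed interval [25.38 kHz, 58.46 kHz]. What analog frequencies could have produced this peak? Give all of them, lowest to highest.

29.82 kHz, 36.72 kHz, 52 kHz

Frequencies that alias to 7.64 kHz are k·fs ± 7.64 kHz for integer k ≥ 0.
k=0: 7.64 kHz.
k=1: 14.54 kHz, 29.82 kHz.
k=2: 36.72 kHz, 52 kHz.
k=3: 58.9 kHz, 74.18 kHz.
Within [25.38 kHz, 58.46 kHz]: 29.82 kHz, 36.72 kHz, 52 kHz.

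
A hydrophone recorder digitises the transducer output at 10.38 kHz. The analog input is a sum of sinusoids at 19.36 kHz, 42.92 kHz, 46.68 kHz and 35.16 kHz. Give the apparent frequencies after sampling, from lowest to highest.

1.4 kHz, 4.02 kHz, 5.16 kHz

fs/2 = 5.19 kHz.
19.36 kHz mod fs = 8.98 kHz.
8.98 kHz > fs/2 = 5.19 kHz, folds to fs − 8.98 kHz = 1.4 kHz.
42.92 kHz mod fs = 1.4 kHz.
1.4 kHz ≤ fs/2 = 5.19 kHz, appears at 1.4 kHz.
46.68 kHz mod fs = 5.16 kHz.
5.16 kHz ≤ fs/2 = 5.19 kHz, appears at 5.16 kHz.
35.16 kHz mod fs = 4.02 kHz.
4.02 kHz ≤ fs/2 = 5.19 kHz, appears at 4.02 kHz.
Distinct values: {1.4 kHz, 4.02 kHz, 5.16 kHz}.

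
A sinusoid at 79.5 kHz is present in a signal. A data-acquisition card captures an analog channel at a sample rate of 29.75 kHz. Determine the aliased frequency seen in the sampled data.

9.75 kHz

79.5 kHz mod fs = 20 kHz.
20 kHz > fs/2 = 14.875 kHz, folds to fs − 20 kHz = 9.75 kHz.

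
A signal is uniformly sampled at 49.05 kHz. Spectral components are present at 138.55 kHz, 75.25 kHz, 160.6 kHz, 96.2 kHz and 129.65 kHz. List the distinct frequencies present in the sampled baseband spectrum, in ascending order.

1.9 kHz, 8.6 kHz, 13.45 kHz, 17.5 kHz, 22.85 kHz

fs/2 = 24.525 kHz.
138.55 kHz mod fs = 40.45 kHz.
40.45 kHz > fs/2 = 24.525 kHz, folds to fs − 40.45 kHz = 8.6 kHz.
75.25 kHz mod fs = 26.2 kHz.
26.2 kHz > fs/2 = 24.525 kHz, folds to fs − 26.2 kHz = 22.85 kHz.
160.6 kHz mod fs = 13.45 kHz.
13.45 kHz ≤ fs/2 = 24.525 kHz, appears at 13.45 kHz.
96.2 kHz mod fs = 47.15 kHz.
47.15 kHz > fs/2 = 24.525 kHz, folds to fs − 47.15 kHz = 1.9 kHz.
129.65 kHz mod fs = 31.55 kHz.
31.55 kHz > fs/2 = 24.525 kHz, folds to fs − 31.55 kHz = 17.5 kHz.
Distinct values: {1.9 kHz, 8.6 kHz, 13.45 kHz, 17.5 kHz, 22.85 kHz}.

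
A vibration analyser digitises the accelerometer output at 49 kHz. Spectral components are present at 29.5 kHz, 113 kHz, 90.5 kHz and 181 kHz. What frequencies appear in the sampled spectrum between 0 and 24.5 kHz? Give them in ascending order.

7.5 kHz, 15 kHz, 19.5 kHz

fs/2 = 24.5 kHz.
29.5 kHz > fs/2 = 24.5 kHz, folds to fs − 29.5 kHz = 19.5 kHz.
113 kHz mod fs = 15 kHz.
15 kHz ≤ fs/2 = 24.5 kHz, appears at 15 kHz.
90.5 kHz mod fs = 41.5 kHz.
41.5 kHz > fs/2 = 24.5 kHz, folds to fs − 41.5 kHz = 7.5 kHz.
181 kHz mod fs = 34 kHz.
34 kHz > fs/2 = 24.5 kHz, folds to fs − 34 kHz = 15 kHz.
Distinct values: {7.5 kHz, 15 kHz, 19.5 kHz}.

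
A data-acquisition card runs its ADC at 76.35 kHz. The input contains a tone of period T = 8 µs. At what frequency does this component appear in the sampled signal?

T = 8 µs → f = 1/T = 125 kHz.
125 kHz mod fs = 48.65 kHz.
48.65 kHz > fs/2 = 38.175 kHz, folds to fs − 48.65 kHz = 27.7 kHz.

27.7 kHz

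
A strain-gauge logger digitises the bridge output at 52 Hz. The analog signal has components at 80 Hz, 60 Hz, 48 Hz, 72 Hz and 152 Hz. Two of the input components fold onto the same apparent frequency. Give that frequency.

fs/2 = 26 Hz.
80 Hz mod fs = 28 Hz.
28 Hz > fs/2 = 26 Hz, folds to fs − 28 Hz = 24 Hz.
60 Hz mod fs = 8 Hz.
8 Hz ≤ fs/2 = 26 Hz, appears at 8 Hz.
48 Hz > fs/2 = 26 Hz, folds to fs − 48 Hz = 4 Hz.
72 Hz mod fs = 20 Hz.
20 Hz ≤ fs/2 = 26 Hz, appears at 20 Hz.
152 Hz mod fs = 48 Hz.
48 Hz > fs/2 = 26 Hz, folds to fs − 48 Hz = 4 Hz.
48 Hz and 152 Hz both map to 4 Hz.

4 Hz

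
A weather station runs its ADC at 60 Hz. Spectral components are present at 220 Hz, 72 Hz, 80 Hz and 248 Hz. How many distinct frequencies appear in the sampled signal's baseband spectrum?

fs/2 = 30 Hz.
220 Hz mod fs = 40 Hz.
40 Hz > fs/2 = 30 Hz, folds to fs − 40 Hz = 20 Hz.
72 Hz mod fs = 12 Hz.
12 Hz ≤ fs/2 = 30 Hz, appears at 12 Hz.
80 Hz mod fs = 20 Hz.
20 Hz ≤ fs/2 = 30 Hz, appears at 20 Hz.
248 Hz mod fs = 8 Hz.
8 Hz ≤ fs/2 = 30 Hz, appears at 8 Hz.
Distinct values: {8 Hz, 12 Hz, 20 Hz} → 3.

3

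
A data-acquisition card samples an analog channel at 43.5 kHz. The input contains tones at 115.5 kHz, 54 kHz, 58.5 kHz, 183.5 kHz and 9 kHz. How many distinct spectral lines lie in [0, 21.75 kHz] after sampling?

4

fs/2 = 21.75 kHz.
115.5 kHz mod fs = 28.5 kHz.
28.5 kHz > fs/2 = 21.75 kHz, folds to fs − 28.5 kHz = 15 kHz.
54 kHz mod fs = 10.5 kHz.
10.5 kHz ≤ fs/2 = 21.75 kHz, appears at 10.5 kHz.
58.5 kHz mod fs = 15 kHz.
15 kHz ≤ fs/2 = 21.75 kHz, appears at 15 kHz.
183.5 kHz mod fs = 9.5 kHz.
9.5 kHz ≤ fs/2 = 21.75 kHz, appears at 9.5 kHz.
9 kHz ≤ fs/2 = 21.75 kHz, passes unchanged.
Distinct values: {9 kHz, 9.5 kHz, 10.5 kHz, 15 kHz} → 4.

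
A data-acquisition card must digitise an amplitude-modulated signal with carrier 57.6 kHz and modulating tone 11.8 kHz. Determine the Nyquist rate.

AM sidebands sit at fc ± fm = 45.8 kHz and 69.4 kHz.
Highest-frequency component: 69.4 kHz.
Nyquist rate = 2 × 69.4 kHz = 138.8 kHz.

138.8 kHz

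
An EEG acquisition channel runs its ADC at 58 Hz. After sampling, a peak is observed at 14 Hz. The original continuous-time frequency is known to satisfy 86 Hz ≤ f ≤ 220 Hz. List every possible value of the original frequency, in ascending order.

102 Hz, 130 Hz, 160 Hz, 188 Hz, 218 Hz

Frequencies that alias to 14 Hz are k·fs ± 14 Hz for integer k ≥ 0.
k=0: 14 Hz.
k=1: 44 Hz, 72 Hz.
k=2: 102 Hz, 130 Hz.
k=3: 160 Hz, 188 Hz.
k=4: 218 Hz, 246 Hz.
k=5: 276 Hz, 304 Hz.
Within [86 Hz, 220 Hz]: 102 Hz, 130 Hz, 160 Hz, 188 Hz, 218 Hz.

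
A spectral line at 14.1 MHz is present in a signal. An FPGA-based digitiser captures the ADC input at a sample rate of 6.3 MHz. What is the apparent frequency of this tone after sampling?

14.1 MHz mod fs = 1.5 MHz.
1.5 MHz ≤ fs/2 = 3.15 MHz, appears at 1.5 MHz.

1.5 MHz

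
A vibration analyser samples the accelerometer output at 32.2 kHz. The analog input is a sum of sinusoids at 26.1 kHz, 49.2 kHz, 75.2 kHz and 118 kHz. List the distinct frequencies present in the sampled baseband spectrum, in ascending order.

6.1 kHz, 10.8 kHz, 15.2 kHz

fs/2 = 16.1 kHz.
26.1 kHz > fs/2 = 16.1 kHz, folds to fs − 26.1 kHz = 6.1 kHz.
49.2 kHz mod fs = 17 kHz.
17 kHz > fs/2 = 16.1 kHz, folds to fs − 17 kHz = 15.2 kHz.
75.2 kHz mod fs = 10.8 kHz.
10.8 kHz ≤ fs/2 = 16.1 kHz, appears at 10.8 kHz.
118 kHz mod fs = 21.4 kHz.
21.4 kHz > fs/2 = 16.1 kHz, folds to fs − 21.4 kHz = 10.8 kHz.
Distinct values: {6.1 kHz, 10.8 kHz, 15.2 kHz}.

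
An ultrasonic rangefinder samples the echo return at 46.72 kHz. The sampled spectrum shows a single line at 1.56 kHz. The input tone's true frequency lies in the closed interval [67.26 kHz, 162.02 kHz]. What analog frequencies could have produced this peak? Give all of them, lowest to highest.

91.88 kHz, 95 kHz, 138.6 kHz, 141.72 kHz

Frequencies that alias to 1.56 kHz are k·fs ± 1.56 kHz for integer k ≥ 0.
k=0: 1.56 kHz.
k=1: 45.16 kHz, 48.28 kHz.
k=2: 91.88 kHz, 95 kHz.
k=3: 138.6 kHz, 141.72 kHz.
k=4: 185.32 kHz, 188.44 kHz.
Within [67.26 kHz, 162.02 kHz]: 91.88 kHz, 95 kHz, 138.6 kHz, 141.72 kHz.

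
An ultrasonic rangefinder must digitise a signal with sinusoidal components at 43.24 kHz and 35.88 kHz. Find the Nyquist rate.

86.48 kHz

Highest-frequency component: 43.24 kHz.
Nyquist rate = 2 × 43.24 kHz = 86.48 kHz.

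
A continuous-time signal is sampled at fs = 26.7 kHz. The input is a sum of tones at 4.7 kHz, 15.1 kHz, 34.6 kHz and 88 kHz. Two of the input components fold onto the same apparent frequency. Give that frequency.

7.9 kHz

fs/2 = 13.35 kHz.
4.7 kHz ≤ fs/2 = 13.35 kHz, passes unchanged.
15.1 kHz > fs/2 = 13.35 kHz, folds to fs − 15.1 kHz = 11.6 kHz.
34.6 kHz mod fs = 7.9 kHz.
7.9 kHz ≤ fs/2 = 13.35 kHz, appears at 7.9 kHz.
88 kHz mod fs = 7.9 kHz.
7.9 kHz ≤ fs/2 = 13.35 kHz, appears at 7.9 kHz.
34.6 kHz and 88 kHz both map to 7.9 kHz.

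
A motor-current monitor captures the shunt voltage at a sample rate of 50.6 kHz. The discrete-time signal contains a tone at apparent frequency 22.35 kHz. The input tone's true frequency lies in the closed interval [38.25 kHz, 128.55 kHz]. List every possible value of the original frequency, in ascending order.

72.95 kHz, 78.85 kHz, 123.55 kHz

Frequencies that alias to 22.35 kHz are k·fs ± 22.35 kHz for integer k ≥ 0.
k=0: 22.35 kHz.
k=1: 28.25 kHz, 72.95 kHz.
k=2: 78.85 kHz, 123.55 kHz.
k=3: 129.45 kHz, 174.15 kHz.
Within [38.25 kHz, 128.55 kHz]: 72.95 kHz, 78.85 kHz, 123.55 kHz.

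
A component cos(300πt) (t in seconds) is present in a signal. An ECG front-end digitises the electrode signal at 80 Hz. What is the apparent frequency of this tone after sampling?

10 Hz

ω = 300π rad/s → f = ω/(2π) = 150 Hz.
150 Hz mod fs = 70 Hz.
70 Hz > fs/2 = 40 Hz, folds to fs − 70 Hz = 10 Hz.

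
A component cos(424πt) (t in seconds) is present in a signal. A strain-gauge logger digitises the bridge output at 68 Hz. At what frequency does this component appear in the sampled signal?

8 Hz

ω = 424π rad/s → f = ω/(2π) = 212 Hz.
212 Hz mod fs = 8 Hz.
8 Hz ≤ fs/2 = 34 Hz, appears at 8 Hz.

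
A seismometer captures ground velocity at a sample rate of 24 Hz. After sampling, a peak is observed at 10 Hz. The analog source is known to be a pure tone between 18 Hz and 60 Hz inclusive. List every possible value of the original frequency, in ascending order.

34 Hz, 38 Hz, 58 Hz

Frequencies that alias to 10 Hz are k·fs ± 10 Hz for integer k ≥ 0.
k=0: 10 Hz.
k=1: 14 Hz, 34 Hz.
k=2: 38 Hz, 58 Hz.
k=3: 62 Hz, 82 Hz.
Within [18 Hz, 60 Hz]: 34 Hz, 38 Hz, 58 Hz.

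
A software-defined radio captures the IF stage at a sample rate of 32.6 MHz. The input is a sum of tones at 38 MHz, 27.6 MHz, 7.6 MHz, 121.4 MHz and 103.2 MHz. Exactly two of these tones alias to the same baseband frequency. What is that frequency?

fs/2 = 16.3 MHz.
38 MHz mod fs = 5.4 MHz.
5.4 MHz ≤ fs/2 = 16.3 MHz, appears at 5.4 MHz.
27.6 MHz > fs/2 = 16.3 MHz, folds to fs − 27.6 MHz = 5 MHz.
7.6 MHz ≤ fs/2 = 16.3 MHz, passes unchanged.
121.4 MHz mod fs = 23.6 MHz.
23.6 MHz > fs/2 = 16.3 MHz, folds to fs − 23.6 MHz = 9 MHz.
103.2 MHz mod fs = 5.4 MHz.
5.4 MHz ≤ fs/2 = 16.3 MHz, appears at 5.4 MHz.
38 MHz and 103.2 MHz both map to 5.4 MHz.

5.4 MHz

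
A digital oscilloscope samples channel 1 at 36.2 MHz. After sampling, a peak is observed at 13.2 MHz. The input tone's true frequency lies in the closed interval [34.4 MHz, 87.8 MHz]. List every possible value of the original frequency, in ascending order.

Frequencies that alias to 13.2 MHz are k·fs ± 13.2 MHz for integer k ≥ 0.
k=0: 13.2 MHz.
k=1: 23 MHz, 49.4 MHz.
k=2: 59.2 MHz, 85.6 MHz.
k=3: 95.4 MHz, 121.8 MHz.
Within [34.4 MHz, 87.8 MHz]: 49.4 MHz, 59.2 MHz, 85.6 MHz.

49.4 MHz, 59.2 MHz, 85.6 MHz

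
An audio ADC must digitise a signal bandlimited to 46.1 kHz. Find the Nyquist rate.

92.2 kHz

Nyquist rate = 2 × 46.1 kHz = 92.2 kHz.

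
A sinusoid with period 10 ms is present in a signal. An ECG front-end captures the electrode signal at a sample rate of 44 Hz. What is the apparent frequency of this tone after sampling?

12 Hz

T = 10 ms → f = 1/T = 100 Hz.
100 Hz mod fs = 12 Hz.
12 Hz ≤ fs/2 = 22 Hz, appears at 12 Hz.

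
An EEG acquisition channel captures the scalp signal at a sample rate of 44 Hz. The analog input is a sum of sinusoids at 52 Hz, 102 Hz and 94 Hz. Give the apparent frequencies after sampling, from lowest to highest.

6 Hz, 8 Hz, 14 Hz

fs/2 = 22 Hz.
52 Hz mod fs = 8 Hz.
8 Hz ≤ fs/2 = 22 Hz, appears at 8 Hz.
102 Hz mod fs = 14 Hz.
14 Hz ≤ fs/2 = 22 Hz, appears at 14 Hz.
94 Hz mod fs = 6 Hz.
6 Hz ≤ fs/2 = 22 Hz, appears at 6 Hz.
Distinct values: {6 Hz, 8 Hz, 14 Hz}.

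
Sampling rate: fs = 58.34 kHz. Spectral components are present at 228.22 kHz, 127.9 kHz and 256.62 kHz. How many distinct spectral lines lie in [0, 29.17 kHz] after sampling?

fs/2 = 29.17 kHz.
228.22 kHz mod fs = 53.2 kHz.
53.2 kHz > fs/2 = 29.17 kHz, folds to fs − 53.2 kHz = 5.14 kHz.
127.9 kHz mod fs = 11.22 kHz.
11.22 kHz ≤ fs/2 = 29.17 kHz, appears at 11.22 kHz.
256.62 kHz mod fs = 23.26 kHz.
23.26 kHz ≤ fs/2 = 29.17 kHz, appears at 23.26 kHz.
Distinct values: {5.14 kHz, 11.22 kHz, 23.26 kHz} → 3.

3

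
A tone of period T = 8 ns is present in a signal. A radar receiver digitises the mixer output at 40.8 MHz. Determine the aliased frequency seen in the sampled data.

T = 8 ns → f = 1/T = 125 MHz.
125 MHz mod fs = 2.6 MHz.
2.6 MHz ≤ fs/2 = 20.4 MHz, appears at 2.6 MHz.

2.6 MHz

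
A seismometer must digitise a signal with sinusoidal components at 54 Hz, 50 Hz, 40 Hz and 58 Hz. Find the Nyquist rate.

Highest-frequency component: 58 Hz.
Nyquist rate = 2 × 58 Hz = 116 Hz.

116 Hz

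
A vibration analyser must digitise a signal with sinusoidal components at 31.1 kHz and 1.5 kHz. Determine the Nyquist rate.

62.2 kHz

Highest-frequency component: 31.1 kHz.
Nyquist rate = 2 × 31.1 kHz = 62.2 kHz.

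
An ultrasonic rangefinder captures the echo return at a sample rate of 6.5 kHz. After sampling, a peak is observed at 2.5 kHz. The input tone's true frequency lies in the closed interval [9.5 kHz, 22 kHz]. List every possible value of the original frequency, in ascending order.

Frequencies that alias to 2.5 kHz are k·fs ± 2.5 kHz for integer k ≥ 0.
k=0: 2.5 kHz.
k=1: 4 kHz, 9 kHz.
k=2: 10.5 kHz, 15.5 kHz.
k=3: 17 kHz, 22 kHz.
k=4: 23.5 kHz, 28.5 kHz.
Within [9.5 kHz, 22 kHz]: 10.5 kHz, 15.5 kHz, 17 kHz, 22 kHz.

10.5 kHz, 15.5 kHz, 17 kHz, 22 kHz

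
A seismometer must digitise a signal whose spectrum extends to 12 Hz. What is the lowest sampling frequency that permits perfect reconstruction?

Nyquist rate = 2 × 12 Hz = 24 Hz.

24 Hz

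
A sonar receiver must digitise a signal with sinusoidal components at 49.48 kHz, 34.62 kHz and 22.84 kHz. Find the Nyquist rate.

Highest-frequency component: 49.48 kHz.
Nyquist rate = 2 × 49.48 kHz = 98.96 kHz.

98.96 kHz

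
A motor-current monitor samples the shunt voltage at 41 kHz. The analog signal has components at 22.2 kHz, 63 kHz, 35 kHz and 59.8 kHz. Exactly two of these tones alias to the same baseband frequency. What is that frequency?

fs/2 = 20.5 kHz.
22.2 kHz > fs/2 = 20.5 kHz, folds to fs − 22.2 kHz = 18.8 kHz.
63 kHz mod fs = 22 kHz.
22 kHz > fs/2 = 20.5 kHz, folds to fs − 22 kHz = 19 kHz.
35 kHz > fs/2 = 20.5 kHz, folds to fs − 35 kHz = 6 kHz.
59.8 kHz mod fs = 18.8 kHz.
18.8 kHz ≤ fs/2 = 20.5 kHz, appears at 18.8 kHz.
22.2 kHz and 59.8 kHz both map to 18.8 kHz.

18.8 kHz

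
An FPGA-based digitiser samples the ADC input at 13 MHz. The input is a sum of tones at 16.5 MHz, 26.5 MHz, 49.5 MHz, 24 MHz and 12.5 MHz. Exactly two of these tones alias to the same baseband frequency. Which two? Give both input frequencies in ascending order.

fs/2 = 6.5 MHz.
16.5 MHz mod fs = 3.5 MHz.
3.5 MHz ≤ fs/2 = 6.5 MHz, appears at 3.5 MHz.
26.5 MHz mod fs = 0.5 MHz.
0.5 MHz ≤ fs/2 = 6.5 MHz, appears at 0.5 MHz.
49.5 MHz mod fs = 10.5 MHz.
10.5 MHz > fs/2 = 6.5 MHz, folds to fs − 10.5 MHz = 2.5 MHz.
24 MHz mod fs = 11 MHz.
11 MHz > fs/2 = 6.5 MHz, folds to fs − 11 MHz = 2 MHz.
12.5 MHz > fs/2 = 6.5 MHz, folds to fs − 12.5 MHz = 0.5 MHz.
12.5 MHz and 26.5 MHz both map to 0.5 MHz.

12.5 MHz, 26.5 MHz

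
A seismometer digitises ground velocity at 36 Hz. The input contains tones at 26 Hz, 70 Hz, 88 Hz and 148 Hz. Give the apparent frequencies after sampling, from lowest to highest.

fs/2 = 18 Hz.
26 Hz > fs/2 = 18 Hz, folds to fs − 26 Hz = 10 Hz.
70 Hz mod fs = 34 Hz.
34 Hz > fs/2 = 18 Hz, folds to fs − 34 Hz = 2 Hz.
88 Hz mod fs = 16 Hz.
16 Hz ≤ fs/2 = 18 Hz, appears at 16 Hz.
148 Hz mod fs = 4 Hz.
4 Hz ≤ fs/2 = 18 Hz, appears at 4 Hz.
Distinct values: {2 Hz, 4 Hz, 10 Hz, 16 Hz}.

2 Hz, 4 Hz, 10 Hz, 16 Hz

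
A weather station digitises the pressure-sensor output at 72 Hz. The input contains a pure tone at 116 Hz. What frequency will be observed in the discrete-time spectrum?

28 Hz

116 Hz mod fs = 44 Hz.
44 Hz > fs/2 = 36 Hz, folds to fs − 44 Hz = 28 Hz.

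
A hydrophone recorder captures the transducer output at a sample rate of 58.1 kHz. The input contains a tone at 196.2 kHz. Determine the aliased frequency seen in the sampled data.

196.2 kHz mod fs = 21.9 kHz.
21.9 kHz ≤ fs/2 = 29.05 kHz, appears at 21.9 kHz.

21.9 kHz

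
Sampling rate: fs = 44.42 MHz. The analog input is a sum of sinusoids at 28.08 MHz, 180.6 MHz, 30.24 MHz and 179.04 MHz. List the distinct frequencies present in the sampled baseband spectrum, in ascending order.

fs/2 = 22.21 MHz.
28.08 MHz > fs/2 = 22.21 MHz, folds to fs − 28.08 MHz = 16.34 MHz.
180.6 MHz mod fs = 2.92 MHz.
2.92 MHz ≤ fs/2 = 22.21 MHz, appears at 2.92 MHz.
30.24 MHz > fs/2 = 22.21 MHz, folds to fs − 30.24 MHz = 14.18 MHz.
179.04 MHz mod fs = 1.36 MHz.
1.36 MHz ≤ fs/2 = 22.21 MHz, appears at 1.36 MHz.
Distinct values: {1.36 MHz, 2.92 MHz, 14.18 MHz, 16.34 MHz}.

1.36 MHz, 2.92 MHz, 14.18 MHz, 16.34 MHz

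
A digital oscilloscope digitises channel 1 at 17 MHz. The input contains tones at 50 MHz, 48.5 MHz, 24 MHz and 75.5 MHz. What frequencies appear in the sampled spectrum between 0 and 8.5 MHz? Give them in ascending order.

1 MHz, 2.5 MHz, 7 MHz, 7.5 MHz

fs/2 = 8.5 MHz.
50 MHz mod fs = 16 MHz.
16 MHz > fs/2 = 8.5 MHz, folds to fs − 16 MHz = 1 MHz.
48.5 MHz mod fs = 14.5 MHz.
14.5 MHz > fs/2 = 8.5 MHz, folds to fs − 14.5 MHz = 2.5 MHz.
24 MHz mod fs = 7 MHz.
7 MHz ≤ fs/2 = 8.5 MHz, appears at 7 MHz.
75.5 MHz mod fs = 7.5 MHz.
7.5 MHz ≤ fs/2 = 8.5 MHz, appears at 7.5 MHz.
Distinct values: {1 MHz, 2.5 MHz, 7 MHz, 7.5 MHz}.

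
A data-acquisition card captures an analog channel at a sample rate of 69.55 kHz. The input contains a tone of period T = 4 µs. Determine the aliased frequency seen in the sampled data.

28.2 kHz

T = 4 µs → f = 1/T = 250 kHz.
250 kHz mod fs = 41.35 kHz.
41.35 kHz > fs/2 = 34.775 kHz, folds to fs − 41.35 kHz = 28.2 kHz.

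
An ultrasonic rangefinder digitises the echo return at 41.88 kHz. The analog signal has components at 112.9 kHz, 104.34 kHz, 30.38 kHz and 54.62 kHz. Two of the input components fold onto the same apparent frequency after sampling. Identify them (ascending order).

54.62 kHz, 112.9 kHz

fs/2 = 20.94 kHz.
112.9 kHz mod fs = 29.14 kHz.
29.14 kHz > fs/2 = 20.94 kHz, folds to fs − 29.14 kHz = 12.74 kHz.
104.34 kHz mod fs = 20.58 kHz.
20.58 kHz ≤ fs/2 = 20.94 kHz, appears at 20.58 kHz.
30.38 kHz > fs/2 = 20.94 kHz, folds to fs − 30.38 kHz = 11.5 kHz.
54.62 kHz mod fs = 12.74 kHz.
12.74 kHz ≤ fs/2 = 20.94 kHz, appears at 12.74 kHz.
54.62 kHz and 112.9 kHz both map to 12.74 kHz.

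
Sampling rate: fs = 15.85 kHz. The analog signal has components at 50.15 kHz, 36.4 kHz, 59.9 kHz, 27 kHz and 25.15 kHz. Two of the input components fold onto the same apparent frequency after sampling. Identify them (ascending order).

fs/2 = 7.925 kHz.
50.15 kHz mod fs = 2.6 kHz.
2.6 kHz ≤ fs/2 = 7.925 kHz, appears at 2.6 kHz.
36.4 kHz mod fs = 4.7 kHz.
4.7 kHz ≤ fs/2 = 7.925 kHz, appears at 4.7 kHz.
59.9 kHz mod fs = 12.35 kHz.
12.35 kHz > fs/2 = 7.925 kHz, folds to fs − 12.35 kHz = 3.5 kHz.
27 kHz mod fs = 11.15 kHz.
11.15 kHz > fs/2 = 7.925 kHz, folds to fs − 11.15 kHz = 4.7 kHz.
25.15 kHz mod fs = 9.3 kHz.
9.3 kHz > fs/2 = 7.925 kHz, folds to fs − 9.3 kHz = 6.55 kHz.
27 kHz and 36.4 kHz both map to 4.7 kHz.

27 kHz, 36.4 kHz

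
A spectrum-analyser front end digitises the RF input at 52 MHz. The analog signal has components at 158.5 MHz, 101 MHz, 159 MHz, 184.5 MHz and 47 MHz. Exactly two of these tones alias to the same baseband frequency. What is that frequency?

fs/2 = 26 MHz.
158.5 MHz mod fs = 2.5 MHz.
2.5 MHz ≤ fs/2 = 26 MHz, appears at 2.5 MHz.
101 MHz mod fs = 49 MHz.
49 MHz > fs/2 = 26 MHz, folds to fs − 49 MHz = 3 MHz.
159 MHz mod fs = 3 MHz.
3 MHz ≤ fs/2 = 26 MHz, appears at 3 MHz.
184.5 MHz mod fs = 28.5 MHz.
28.5 MHz > fs/2 = 26 MHz, folds to fs − 28.5 MHz = 23.5 MHz.
47 MHz > fs/2 = 26 MHz, folds to fs − 47 MHz = 5 MHz.
101 MHz and 159 MHz both map to 3 MHz.

3 MHz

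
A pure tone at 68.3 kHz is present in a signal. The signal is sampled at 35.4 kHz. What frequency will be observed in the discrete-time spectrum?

2.5 kHz

68.3 kHz mod fs = 32.9 kHz.
32.9 kHz > fs/2 = 17.7 kHz, folds to fs − 32.9 kHz = 2.5 kHz.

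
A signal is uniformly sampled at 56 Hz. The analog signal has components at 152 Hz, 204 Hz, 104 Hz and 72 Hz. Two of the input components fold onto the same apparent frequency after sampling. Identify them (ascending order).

fs/2 = 28 Hz.
152 Hz mod fs = 40 Hz.
40 Hz > fs/2 = 28 Hz, folds to fs − 40 Hz = 16 Hz.
204 Hz mod fs = 36 Hz.
36 Hz > fs/2 = 28 Hz, folds to fs − 36 Hz = 20 Hz.
104 Hz mod fs = 48 Hz.
48 Hz > fs/2 = 28 Hz, folds to fs − 48 Hz = 8 Hz.
72 Hz mod fs = 16 Hz.
16 Hz ≤ fs/2 = 28 Hz, appears at 16 Hz.
72 Hz and 152 Hz both map to 16 Hz.

72 Hz, 152 Hz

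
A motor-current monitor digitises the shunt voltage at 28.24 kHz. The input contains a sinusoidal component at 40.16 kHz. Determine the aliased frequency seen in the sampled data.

40.16 kHz mod fs = 11.92 kHz.
11.92 kHz ≤ fs/2 = 14.12 kHz, appears at 11.92 kHz.

11.92 kHz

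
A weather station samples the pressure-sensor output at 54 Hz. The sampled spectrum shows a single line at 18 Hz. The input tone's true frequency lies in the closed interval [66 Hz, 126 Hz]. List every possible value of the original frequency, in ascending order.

72 Hz, 90 Hz, 126 Hz

Frequencies that alias to 18 Hz are k·fs ± 18 Hz for integer k ≥ 0.
k=0: 18 Hz.
k=1: 36 Hz, 72 Hz.
k=2: 90 Hz, 126 Hz.
k=3: 144 Hz, 180 Hz.
Within [66 Hz, 126 Hz]: 72 Hz, 90 Hz, 126 Hz.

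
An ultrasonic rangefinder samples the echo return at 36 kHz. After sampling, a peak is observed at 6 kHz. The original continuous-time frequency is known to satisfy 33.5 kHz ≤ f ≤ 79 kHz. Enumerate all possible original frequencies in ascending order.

42 kHz, 66 kHz, 78 kHz

Frequencies that alias to 6 kHz are k·fs ± 6 kHz for integer k ≥ 0.
k=0: 6 kHz.
k=1: 30 kHz, 42 kHz.
k=2: 66 kHz, 78 kHz.
k=3: 102 kHz, 114 kHz.
Within [33.5 kHz, 79 kHz]: 42 kHz, 66 kHz, 78 kHz.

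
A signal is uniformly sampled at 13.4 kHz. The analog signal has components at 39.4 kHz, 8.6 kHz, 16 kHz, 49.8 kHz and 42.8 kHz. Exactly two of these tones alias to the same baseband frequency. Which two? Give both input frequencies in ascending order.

fs/2 = 6.7 kHz.
39.4 kHz mod fs = 12.6 kHz.
12.6 kHz > fs/2 = 6.7 kHz, folds to fs − 12.6 kHz = 0.8 kHz.
8.6 kHz > fs/2 = 6.7 kHz, folds to fs − 8.6 kHz = 4.8 kHz.
16 kHz mod fs = 2.6 kHz.
2.6 kHz ≤ fs/2 = 6.7 kHz, appears at 2.6 kHz.
49.8 kHz mod fs = 9.6 kHz.
9.6 kHz > fs/2 = 6.7 kHz, folds to fs − 9.6 kHz = 3.8 kHz.
42.8 kHz mod fs = 2.6 kHz.
2.6 kHz ≤ fs/2 = 6.7 kHz, appears at 2.6 kHz.
16 kHz and 42.8 kHz both map to 2.6 kHz.

16 kHz, 42.8 kHz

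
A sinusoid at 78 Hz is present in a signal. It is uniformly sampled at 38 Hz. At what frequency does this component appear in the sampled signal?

78 Hz mod fs = 2 Hz.
2 Hz ≤ fs/2 = 19 Hz, appears at 2 Hz.

2 Hz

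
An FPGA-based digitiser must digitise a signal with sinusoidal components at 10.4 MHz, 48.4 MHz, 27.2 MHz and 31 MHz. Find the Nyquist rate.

96.8 MHz

Highest-frequency component: 48.4 MHz.
Nyquist rate = 2 × 48.4 MHz = 96.8 MHz.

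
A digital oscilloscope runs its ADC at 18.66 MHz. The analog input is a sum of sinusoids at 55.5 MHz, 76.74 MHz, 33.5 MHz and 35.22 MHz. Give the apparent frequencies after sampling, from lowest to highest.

0.48 MHz, 2.1 MHz, 3.82 MHz

fs/2 = 9.33 MHz.
55.5 MHz mod fs = 18.18 MHz.
18.18 MHz > fs/2 = 9.33 MHz, folds to fs − 18.18 MHz = 0.48 MHz.
76.74 MHz mod fs = 2.1 MHz.
2.1 MHz ≤ fs/2 = 9.33 MHz, appears at 2.1 MHz.
33.5 MHz mod fs = 14.84 MHz.
14.84 MHz > fs/2 = 9.33 MHz, folds to fs − 14.84 MHz = 3.82 MHz.
35.22 MHz mod fs = 16.56 MHz.
16.56 MHz > fs/2 = 9.33 MHz, folds to fs − 16.56 MHz = 2.1 MHz.
Distinct values: {0.48 MHz, 2.1 MHz, 3.82 MHz}.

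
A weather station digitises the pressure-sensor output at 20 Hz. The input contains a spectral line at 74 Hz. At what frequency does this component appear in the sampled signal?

74 Hz mod fs = 14 Hz.
14 Hz > fs/2 = 10 Hz, folds to fs − 14 Hz = 6 Hz.

6 Hz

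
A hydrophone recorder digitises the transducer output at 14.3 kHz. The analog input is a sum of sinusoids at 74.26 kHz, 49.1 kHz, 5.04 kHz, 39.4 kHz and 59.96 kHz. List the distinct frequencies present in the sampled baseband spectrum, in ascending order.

2.76 kHz, 3.5 kHz, 5.04 kHz, 6.2 kHz

fs/2 = 7.15 kHz.
74.26 kHz mod fs = 2.76 kHz.
2.76 kHz ≤ fs/2 = 7.15 kHz, appears at 2.76 kHz.
49.1 kHz mod fs = 6.2 kHz.
6.2 kHz ≤ fs/2 = 7.15 kHz, appears at 6.2 kHz.
5.04 kHz ≤ fs/2 = 7.15 kHz, passes unchanged.
39.4 kHz mod fs = 10.8 kHz.
10.8 kHz > fs/2 = 7.15 kHz, folds to fs − 10.8 kHz = 3.5 kHz.
59.96 kHz mod fs = 2.76 kHz.
2.76 kHz ≤ fs/2 = 7.15 kHz, appears at 2.76 kHz.
Distinct values: {2.76 kHz, 3.5 kHz, 5.04 kHz, 6.2 kHz}.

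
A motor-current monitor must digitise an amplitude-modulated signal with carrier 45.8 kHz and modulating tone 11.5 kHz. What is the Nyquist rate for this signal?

AM sidebands sit at fc ± fm = 34.3 kHz and 57.3 kHz.
Highest-frequency component: 57.3 kHz.
Nyquist rate = 2 × 57.3 kHz = 114.6 kHz.

114.6 kHz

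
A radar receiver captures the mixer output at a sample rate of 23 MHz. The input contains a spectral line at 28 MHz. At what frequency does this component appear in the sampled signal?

5 MHz

28 MHz mod fs = 5 MHz.
5 MHz ≤ fs/2 = 11.5 MHz, appears at 5 MHz.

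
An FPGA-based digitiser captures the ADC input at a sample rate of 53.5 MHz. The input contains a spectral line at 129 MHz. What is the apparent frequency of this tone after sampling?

129 MHz mod fs = 22 MHz.
22 MHz ≤ fs/2 = 26.75 MHz, appears at 22 MHz.

22 MHz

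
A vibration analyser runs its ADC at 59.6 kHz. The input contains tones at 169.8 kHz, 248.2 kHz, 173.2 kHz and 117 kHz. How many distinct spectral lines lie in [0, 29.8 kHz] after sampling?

4

fs/2 = 29.8 kHz.
169.8 kHz mod fs = 50.6 kHz.
50.6 kHz > fs/2 = 29.8 kHz, folds to fs − 50.6 kHz = 9 kHz.
248.2 kHz mod fs = 9.8 kHz.
9.8 kHz ≤ fs/2 = 29.8 kHz, appears at 9.8 kHz.
173.2 kHz mod fs = 54 kHz.
54 kHz > fs/2 = 29.8 kHz, folds to fs − 54 kHz = 5.6 kHz.
117 kHz mod fs = 57.4 kHz.
57.4 kHz > fs/2 = 29.8 kHz, folds to fs − 57.4 kHz = 2.2 kHz.
Distinct values: {2.2 kHz, 5.6 kHz, 9 kHz, 9.8 kHz} → 4.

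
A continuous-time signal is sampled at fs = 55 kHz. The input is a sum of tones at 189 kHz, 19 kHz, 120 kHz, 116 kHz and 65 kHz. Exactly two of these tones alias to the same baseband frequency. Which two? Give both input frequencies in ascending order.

fs/2 = 27.5 kHz.
189 kHz mod fs = 24 kHz.
24 kHz ≤ fs/2 = 27.5 kHz, appears at 24 kHz.
19 kHz ≤ fs/2 = 27.5 kHz, passes unchanged.
120 kHz mod fs = 10 kHz.
10 kHz ≤ fs/2 = 27.5 kHz, appears at 10 kHz.
116 kHz mod fs = 6 kHz.
6 kHz ≤ fs/2 = 27.5 kHz, appears at 6 kHz.
65 kHz mod fs = 10 kHz.
10 kHz ≤ fs/2 = 27.5 kHz, appears at 10 kHz.
65 kHz and 120 kHz both map to 10 kHz.

65 kHz, 120 kHz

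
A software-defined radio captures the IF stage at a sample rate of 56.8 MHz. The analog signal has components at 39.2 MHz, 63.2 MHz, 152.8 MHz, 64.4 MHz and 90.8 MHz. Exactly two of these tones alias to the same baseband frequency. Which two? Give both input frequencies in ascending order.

39.2 MHz, 152.8 MHz

fs/2 = 28.4 MHz.
39.2 MHz > fs/2 = 28.4 MHz, folds to fs − 39.2 MHz = 17.6 MHz.
63.2 MHz mod fs = 6.4 MHz.
6.4 MHz ≤ fs/2 = 28.4 MHz, appears at 6.4 MHz.
152.8 MHz mod fs = 39.2 MHz.
39.2 MHz > fs/2 = 28.4 MHz, folds to fs − 39.2 MHz = 17.6 MHz.
64.4 MHz mod fs = 7.6 MHz.
7.6 MHz ≤ fs/2 = 28.4 MHz, appears at 7.6 MHz.
90.8 MHz mod fs = 34 MHz.
34 MHz > fs/2 = 28.4 MHz, folds to fs − 34 MHz = 22.8 MHz.
39.2 MHz and 152.8 MHz both map to 17.6 MHz.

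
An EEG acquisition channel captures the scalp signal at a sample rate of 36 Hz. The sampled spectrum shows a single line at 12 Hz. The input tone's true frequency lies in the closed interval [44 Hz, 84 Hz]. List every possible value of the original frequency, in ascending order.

48 Hz, 60 Hz, 84 Hz

Frequencies that alias to 12 Hz are k·fs ± 12 Hz for integer k ≥ 0.
k=0: 12 Hz.
k=1: 24 Hz, 48 Hz.
k=2: 60 Hz, 84 Hz.
k=3: 96 Hz, 120 Hz.
Within [44 Hz, 84 Hz]: 48 Hz, 60 Hz, 84 Hz.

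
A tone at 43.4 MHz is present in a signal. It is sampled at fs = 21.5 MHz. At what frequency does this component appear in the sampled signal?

43.4 MHz mod fs = 0.4 MHz.
0.4 MHz ≤ fs/2 = 10.75 MHz, appears at 0.4 MHz.

0.4 MHz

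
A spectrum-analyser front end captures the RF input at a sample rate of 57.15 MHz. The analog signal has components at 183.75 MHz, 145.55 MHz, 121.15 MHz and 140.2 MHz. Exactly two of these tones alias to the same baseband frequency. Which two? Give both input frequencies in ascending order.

140.2 MHz, 145.55 MHz

fs/2 = 28.575 MHz.
183.75 MHz mod fs = 12.3 MHz.
12.3 MHz ≤ fs/2 = 28.575 MHz, appears at 12.3 MHz.
145.55 MHz mod fs = 31.25 MHz.
31.25 MHz > fs/2 = 28.575 MHz, folds to fs − 31.25 MHz = 25.9 MHz.
121.15 MHz mod fs = 6.85 MHz.
6.85 MHz ≤ fs/2 = 28.575 MHz, appears at 6.85 MHz.
140.2 MHz mod fs = 25.9 MHz.
25.9 MHz ≤ fs/2 = 28.575 MHz, appears at 25.9 MHz.
140.2 MHz and 145.55 MHz both map to 25.9 MHz.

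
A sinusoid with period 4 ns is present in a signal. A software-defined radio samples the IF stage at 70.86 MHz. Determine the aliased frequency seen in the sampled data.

33.44 MHz

T = 4 ns → f = 1/T = 250 MHz.
250 MHz mod fs = 37.42 MHz.
37.42 MHz > fs/2 = 35.43 MHz, folds to fs − 37.42 MHz = 33.44 MHz.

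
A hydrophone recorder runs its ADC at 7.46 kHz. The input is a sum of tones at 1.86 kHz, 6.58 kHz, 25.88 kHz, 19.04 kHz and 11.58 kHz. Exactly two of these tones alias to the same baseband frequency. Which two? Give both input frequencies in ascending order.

11.58 kHz, 19.04 kHz

fs/2 = 3.73 kHz.
1.86 kHz ≤ fs/2 = 3.73 kHz, passes unchanged.
6.58 kHz > fs/2 = 3.73 kHz, folds to fs − 6.58 kHz = 0.88 kHz.
25.88 kHz mod fs = 3.5 kHz.
3.5 kHz ≤ fs/2 = 3.73 kHz, appears at 3.5 kHz.
19.04 kHz mod fs = 4.12 kHz.
4.12 kHz > fs/2 = 3.73 kHz, folds to fs − 4.12 kHz = 3.34 kHz.
11.58 kHz mod fs = 4.12 kHz.
4.12 kHz > fs/2 = 3.73 kHz, folds to fs − 4.12 kHz = 3.34 kHz.
11.58 kHz and 19.04 kHz both map to 3.34 kHz.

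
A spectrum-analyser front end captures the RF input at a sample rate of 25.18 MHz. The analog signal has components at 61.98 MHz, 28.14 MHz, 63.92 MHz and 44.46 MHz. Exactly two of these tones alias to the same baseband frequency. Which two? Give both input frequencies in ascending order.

61.98 MHz, 63.92 MHz

fs/2 = 12.59 MHz.
61.98 MHz mod fs = 11.62 MHz.
11.62 MHz ≤ fs/2 = 12.59 MHz, appears at 11.62 MHz.
28.14 MHz mod fs = 2.96 MHz.
2.96 MHz ≤ fs/2 = 12.59 MHz, appears at 2.96 MHz.
63.92 MHz mod fs = 13.56 MHz.
13.56 MHz > fs/2 = 12.59 MHz, folds to fs − 13.56 MHz = 11.62 MHz.
44.46 MHz mod fs = 19.28 MHz.
19.28 MHz > fs/2 = 12.59 MHz, folds to fs − 19.28 MHz = 5.9 MHz.
61.98 MHz and 63.92 MHz both map to 11.62 MHz.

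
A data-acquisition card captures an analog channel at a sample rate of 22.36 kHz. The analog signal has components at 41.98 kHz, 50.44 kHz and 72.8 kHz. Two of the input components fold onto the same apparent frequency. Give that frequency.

fs/2 = 11.18 kHz.
41.98 kHz mod fs = 19.62 kHz.
19.62 kHz > fs/2 = 11.18 kHz, folds to fs − 19.62 kHz = 2.74 kHz.
50.44 kHz mod fs = 5.72 kHz.
5.72 kHz ≤ fs/2 = 11.18 kHz, appears at 5.72 kHz.
72.8 kHz mod fs = 5.72 kHz.
5.72 kHz ≤ fs/2 = 11.18 kHz, appears at 5.72 kHz.
50.44 kHz and 72.8 kHz both map to 5.72 kHz.

5.72 kHz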